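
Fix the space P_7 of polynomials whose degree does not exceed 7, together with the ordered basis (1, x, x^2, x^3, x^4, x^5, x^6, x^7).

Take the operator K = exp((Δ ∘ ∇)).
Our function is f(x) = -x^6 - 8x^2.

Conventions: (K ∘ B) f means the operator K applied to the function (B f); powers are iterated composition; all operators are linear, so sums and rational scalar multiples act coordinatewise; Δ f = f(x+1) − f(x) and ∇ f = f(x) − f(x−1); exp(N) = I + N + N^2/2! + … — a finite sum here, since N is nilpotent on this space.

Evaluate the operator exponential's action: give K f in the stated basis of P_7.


order-1 term: -30x^4 - 30x^2 - 18
order-2 term: -180x^2 - 60
order-3 term: -120
the series for exp((Δ ∘ ∇)) f terminates at order 3
exp((Δ ∘ ∇)) f = -x^6 - 30x^4 - 218x^2 - 198

the image equals g(x) = -x^6 - 30x^4 - 218x^2 - 198


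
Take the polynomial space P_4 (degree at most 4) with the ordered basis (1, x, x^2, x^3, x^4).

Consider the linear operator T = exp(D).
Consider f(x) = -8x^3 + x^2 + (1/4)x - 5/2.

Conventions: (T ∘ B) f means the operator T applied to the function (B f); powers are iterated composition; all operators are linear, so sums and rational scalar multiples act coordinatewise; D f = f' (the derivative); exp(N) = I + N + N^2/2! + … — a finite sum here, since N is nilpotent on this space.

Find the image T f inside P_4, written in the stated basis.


order-1 term: -24x^2 + 2x + 1/4
order-2 term: -24x + 1
order-3 term: -8
the series for exp(D) f terminates at order 3
exp(D) f = -8x^3 - 23x^2 - (87/4)x - 37/4

the result is g(x) = -8x^3 - 23x^2 - (87/4)x - 37/4


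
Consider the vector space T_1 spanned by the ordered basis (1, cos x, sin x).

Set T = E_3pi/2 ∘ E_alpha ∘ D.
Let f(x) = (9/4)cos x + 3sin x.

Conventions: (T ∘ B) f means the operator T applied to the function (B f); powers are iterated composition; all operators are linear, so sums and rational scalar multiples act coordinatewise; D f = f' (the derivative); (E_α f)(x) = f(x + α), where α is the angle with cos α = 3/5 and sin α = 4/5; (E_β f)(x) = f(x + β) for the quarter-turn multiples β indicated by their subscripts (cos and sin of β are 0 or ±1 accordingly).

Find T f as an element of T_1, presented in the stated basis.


D f = 3cos x - (9/4)sin x
E_alpha D f = -(15/4)sin x
E_3pi/2 (E_alpha ∘ D) f = (15/4)cos x

the result is g(x) = (15/4)cos x


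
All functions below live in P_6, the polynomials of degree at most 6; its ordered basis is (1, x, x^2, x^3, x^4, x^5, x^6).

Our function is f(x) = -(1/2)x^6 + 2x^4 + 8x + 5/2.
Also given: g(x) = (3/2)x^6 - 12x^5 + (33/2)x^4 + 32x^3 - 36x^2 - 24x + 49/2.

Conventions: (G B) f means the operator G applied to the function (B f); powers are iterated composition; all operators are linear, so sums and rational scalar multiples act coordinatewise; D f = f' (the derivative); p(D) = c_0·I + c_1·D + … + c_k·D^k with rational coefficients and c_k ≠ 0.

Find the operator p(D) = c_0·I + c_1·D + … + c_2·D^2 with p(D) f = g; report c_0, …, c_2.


D^0 f = -(1/2)x^6 + 2x^4 + 8x + 5/2
D^1 f = -3x^5 + 8x^3 + 8
D^2 f = -15x^4 + 24x^2
matching coefficients of g against c_0 f + c_1 Df + … from the top degree down determines the c_i
solution: c_0 = -3, c_1 = 4, c_2 = -3/2

p(D) = -3·I + 4·D − (3/2)·D^2, i.e. c_0 = -3, c_1 = 4, c_2 = -3/2


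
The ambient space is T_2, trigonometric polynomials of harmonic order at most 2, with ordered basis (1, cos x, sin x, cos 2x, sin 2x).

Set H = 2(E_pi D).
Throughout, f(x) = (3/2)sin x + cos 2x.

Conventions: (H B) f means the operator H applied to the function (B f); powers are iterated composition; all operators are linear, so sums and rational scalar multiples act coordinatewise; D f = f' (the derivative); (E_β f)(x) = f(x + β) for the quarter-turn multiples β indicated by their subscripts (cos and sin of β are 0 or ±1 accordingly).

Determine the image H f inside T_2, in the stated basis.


the result is g(x) = -3cos x - 4sin 2x

D f = (3/2)cos x - 2sin 2x
E_pi D f = -(3/2)cos x - 2sin 2x
(2(E_pi D)) f = -3cos x - 4sin 2x


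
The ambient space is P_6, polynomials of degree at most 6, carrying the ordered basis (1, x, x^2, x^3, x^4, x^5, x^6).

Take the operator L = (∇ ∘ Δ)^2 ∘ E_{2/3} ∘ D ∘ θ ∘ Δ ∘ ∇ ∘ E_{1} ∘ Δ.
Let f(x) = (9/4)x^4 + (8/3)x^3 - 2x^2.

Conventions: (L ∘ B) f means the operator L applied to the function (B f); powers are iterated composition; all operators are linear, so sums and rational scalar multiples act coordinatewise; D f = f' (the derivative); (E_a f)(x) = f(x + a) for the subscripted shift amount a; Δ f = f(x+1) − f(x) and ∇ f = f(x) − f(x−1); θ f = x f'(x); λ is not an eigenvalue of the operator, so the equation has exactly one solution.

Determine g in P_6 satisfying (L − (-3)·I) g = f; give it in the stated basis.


write g with unknown coordinates in the stated basis and equate coefficients in (L − (-3)·I) g = f
solving from the highest basis element down gives g = (3/4)x^4 + (8/9)x^3 - (2/3)x^2
check: L g = 0
so L g − (-3)·g = (9/4)x^4 + (8/3)x^3 - 2x^2 = f ✓

g(x) = (3/4)x^4 + (8/9)x^3 - (2/3)x^2


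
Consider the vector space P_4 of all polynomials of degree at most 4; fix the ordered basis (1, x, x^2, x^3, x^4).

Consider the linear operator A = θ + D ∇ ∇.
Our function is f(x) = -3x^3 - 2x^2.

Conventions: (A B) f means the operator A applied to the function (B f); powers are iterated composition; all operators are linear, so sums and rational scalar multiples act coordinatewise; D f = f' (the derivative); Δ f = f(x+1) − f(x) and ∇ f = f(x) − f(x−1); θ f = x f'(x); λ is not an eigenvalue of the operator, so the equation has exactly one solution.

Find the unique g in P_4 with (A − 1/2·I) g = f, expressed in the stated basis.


write g with unknown coordinates in the stated basis and equate coefficients in (A − 1/2·I) g = f
solving from the highest basis element down gives g = -(6/5)x^3 - (4/3)x^2 - 72/5
check: A g = -(18/5)x^3 - (8/3)x^2 - 36/5
so A g − 1/2·g = -3x^3 - 2x^2 = f ✓

the image equals g(x) = -(6/5)x^3 - (4/3)x^2 - 72/5


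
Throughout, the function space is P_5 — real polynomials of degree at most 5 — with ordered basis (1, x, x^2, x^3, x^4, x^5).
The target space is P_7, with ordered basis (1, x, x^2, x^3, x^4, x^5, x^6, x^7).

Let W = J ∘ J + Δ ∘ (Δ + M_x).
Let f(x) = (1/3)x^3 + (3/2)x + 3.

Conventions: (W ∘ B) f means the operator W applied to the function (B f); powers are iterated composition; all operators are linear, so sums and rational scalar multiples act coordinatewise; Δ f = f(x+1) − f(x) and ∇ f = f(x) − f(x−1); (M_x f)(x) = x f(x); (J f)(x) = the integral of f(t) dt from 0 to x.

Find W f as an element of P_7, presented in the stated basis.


g(x) = (1/60)x^5 + (19/12)x^3 + (7/2)x^2 + (19/3)x + 41/6

J f = (1/12)x^4 + (3/4)x^2 + 3x
J J f = (1/60)x^5 + (1/4)x^3 + (3/2)x^2
Δ f = x^2 + x + 11/6
M_x f = (1/3)x^4 + (3/2)x^2 + 3x
(Δ + M_x) f = (1/3)x^4 + (5/2)x^2 + 4x + 11/6
Δ (Δ + M_x) f = (4/3)x^3 + 2x^2 + (19/3)x + 41/6
(J ∘ J + Δ ∘ (Δ + M_x)) f = (1/60)x^5 + (19/12)x^3 + (7/2)x^2 + (19/3)x + 41/6


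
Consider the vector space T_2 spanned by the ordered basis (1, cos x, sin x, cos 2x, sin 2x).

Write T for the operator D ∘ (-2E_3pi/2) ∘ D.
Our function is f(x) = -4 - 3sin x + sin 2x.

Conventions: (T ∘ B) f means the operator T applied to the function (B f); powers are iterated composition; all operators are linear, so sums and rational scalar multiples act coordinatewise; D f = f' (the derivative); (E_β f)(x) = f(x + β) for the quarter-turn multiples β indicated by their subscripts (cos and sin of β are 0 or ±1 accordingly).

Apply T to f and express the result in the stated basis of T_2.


D f = -3cos x + 2cos 2x
E_3pi/2 D f = -3sin x - 2cos 2x
(-2E_3pi/2) D f = 6sin x + 4cos 2x
D (-2E_3pi/2) D f = 6cos x - 8sin 2x

g(x) = 6cos x - 8sin 2x


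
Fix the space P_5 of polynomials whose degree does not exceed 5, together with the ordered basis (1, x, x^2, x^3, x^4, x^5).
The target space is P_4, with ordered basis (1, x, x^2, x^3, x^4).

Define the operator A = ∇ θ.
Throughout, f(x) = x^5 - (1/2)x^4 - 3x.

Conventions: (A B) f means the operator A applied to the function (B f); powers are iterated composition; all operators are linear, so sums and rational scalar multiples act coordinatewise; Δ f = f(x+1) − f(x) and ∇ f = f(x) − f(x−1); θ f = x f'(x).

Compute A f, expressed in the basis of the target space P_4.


θ f = 5x^5 - 2x^4 - 3x
∇ θ f = 25x^4 - 58x^3 + 62x^2 - 33x + 4

the image equals g(x) = 25x^4 - 58x^3 + 62x^2 - 33x + 4


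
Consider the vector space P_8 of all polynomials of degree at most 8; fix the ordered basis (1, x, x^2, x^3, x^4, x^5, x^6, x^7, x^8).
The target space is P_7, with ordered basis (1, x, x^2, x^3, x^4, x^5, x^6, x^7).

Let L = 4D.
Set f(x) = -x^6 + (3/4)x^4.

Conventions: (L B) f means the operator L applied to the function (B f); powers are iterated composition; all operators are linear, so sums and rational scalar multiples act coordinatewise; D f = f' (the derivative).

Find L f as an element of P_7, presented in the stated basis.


D f = -6x^5 + 3x^3
(4D) f = -24x^5 + 12x^3

the image equals g(x) = -24x^5 + 12x^3


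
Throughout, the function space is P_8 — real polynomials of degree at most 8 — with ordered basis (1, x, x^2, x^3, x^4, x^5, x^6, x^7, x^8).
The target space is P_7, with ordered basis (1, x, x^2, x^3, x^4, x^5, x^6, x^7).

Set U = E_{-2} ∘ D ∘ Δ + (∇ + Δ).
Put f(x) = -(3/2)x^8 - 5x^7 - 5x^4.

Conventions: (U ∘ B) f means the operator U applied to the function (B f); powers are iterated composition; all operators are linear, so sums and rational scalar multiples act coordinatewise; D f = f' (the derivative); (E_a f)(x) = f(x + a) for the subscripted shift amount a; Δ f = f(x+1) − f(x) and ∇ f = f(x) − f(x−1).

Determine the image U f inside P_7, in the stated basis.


Δ f = -12x^7 - 77x^6 - 189x^5 - 280x^4 - 279x^3 - 177x^2 - 67x - 23/2
D Δ f = -84x^6 - 462x^5 - 945x^4 - 1120x^3 - 837x^2 - 354x - 67
E_{-2} D Δ f = -84x^6 + 546x^5 - 1365x^4 + 1400x^3 + 3x^2 - 1038x + 541
∇ f = -12x^7 + 7x^6 + 21x^5 - 70x^4 + 71x^3 - 33x^2 + 3x + 3/2
Δ f = -12x^7 - 77x^6 - 189x^5 - 280x^4 - 279x^3 - 177x^2 - 67x - 23/2
(∇ + Δ) f = -24x^7 - 70x^6 - 168x^5 - 350x^4 - 208x^3 - 210x^2 - 64x - 10
(E_{-2} ∘ D ∘ Δ + (∇ + Δ)) f = -24x^7 - 154x^6 + 378x^5 - 1715x^4 + 1192x^3 - 207x^2 - 1102x + 531

the image equals g(x) = -24x^7 - 154x^6 + 378x^5 - 1715x^4 + 1192x^3 - 207x^2 - 1102x + 531


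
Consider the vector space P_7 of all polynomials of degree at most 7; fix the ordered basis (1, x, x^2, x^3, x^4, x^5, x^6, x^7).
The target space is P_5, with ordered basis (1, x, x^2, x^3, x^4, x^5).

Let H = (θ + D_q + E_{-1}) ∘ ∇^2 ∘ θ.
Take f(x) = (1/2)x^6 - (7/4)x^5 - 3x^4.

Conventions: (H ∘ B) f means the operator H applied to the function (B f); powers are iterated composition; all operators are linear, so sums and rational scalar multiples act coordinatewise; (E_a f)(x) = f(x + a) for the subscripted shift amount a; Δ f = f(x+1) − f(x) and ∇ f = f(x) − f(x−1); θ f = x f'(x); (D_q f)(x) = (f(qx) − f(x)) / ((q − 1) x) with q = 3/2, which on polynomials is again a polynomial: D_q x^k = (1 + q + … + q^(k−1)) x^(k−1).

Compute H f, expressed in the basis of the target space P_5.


θ f = 3x^6 - (35/4)x^5 - 12x^4
∇ θ f = 18x^5 - (355/4)x^4 + (199/2)x^3 - (121/2)x^2 + (55/4)x + 1/4
∇ ∇ θ f = 90x^4 - 535x^3 + 1011x^2 - (1729/2)x + 561/2
θ ∇^2 θ f = 360x^4 - 1605x^3 + 2022x^2 - (1729/2)x
D_q ∇^2 θ f = (2925/4)x^3 - (10165/4)x^2 + (5055/2)x - 1729/2
E_{-1} ∇^2 θ f = 90x^4 - 895x^3 + 3156x^2 - (9703/2)x + 2781
(θ + D_q + E_{-1}) ∇^2 θ f = 450x^4 - (7075/4)x^3 + (10547/4)x^2 - (6377/2)x + 3833/2

g(x) = 450x^4 - (7075/4)x^3 + (10547/4)x^2 - (6377/2)x + 3833/2


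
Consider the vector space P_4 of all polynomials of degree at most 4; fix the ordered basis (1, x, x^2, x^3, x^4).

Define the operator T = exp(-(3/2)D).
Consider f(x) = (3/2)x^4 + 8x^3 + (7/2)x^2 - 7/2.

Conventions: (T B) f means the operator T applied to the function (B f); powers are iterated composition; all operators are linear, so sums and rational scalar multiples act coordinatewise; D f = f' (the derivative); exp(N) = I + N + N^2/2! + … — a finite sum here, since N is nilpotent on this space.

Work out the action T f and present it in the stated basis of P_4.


order-1 term: -9x^3 - 36x^2 - (21/2)x
order-2 term: (81/4)x^2 + 54x + 63/8
order-3 term: -(81/4)x - 27
order-4 term: 243/32
the series for exp(-(3/2)D) f terminates at order 4
exp(-(3/2)D) f = (3/2)x^4 - x^3 - (49/4)x^2 + (93/4)x - 481/32

the image equals g(x) = (3/2)x^4 - x^3 - (49/4)x^2 + (93/4)x - 481/32


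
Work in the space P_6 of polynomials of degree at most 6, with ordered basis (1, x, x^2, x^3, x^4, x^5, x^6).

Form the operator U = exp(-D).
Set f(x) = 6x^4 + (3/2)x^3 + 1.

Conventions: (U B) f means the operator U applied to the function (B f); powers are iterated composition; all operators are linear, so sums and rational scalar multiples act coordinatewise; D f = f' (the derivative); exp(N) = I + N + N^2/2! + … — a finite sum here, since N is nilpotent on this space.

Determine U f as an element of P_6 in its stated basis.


order-1 term: -24x^3 - (9/2)x^2
order-2 term: 36x^2 + (9/2)x
order-3 term: -24x - 3/2
order-4 term: 6
the series for exp(-D) f terminates at order 4
exp(-D) f = 6x^4 - (45/2)x^3 + (63/2)x^2 - (39/2)x + 11/2

the result is g(x) = 6x^4 - (45/2)x^3 + (63/2)x^2 - (39/2)x + 11/2


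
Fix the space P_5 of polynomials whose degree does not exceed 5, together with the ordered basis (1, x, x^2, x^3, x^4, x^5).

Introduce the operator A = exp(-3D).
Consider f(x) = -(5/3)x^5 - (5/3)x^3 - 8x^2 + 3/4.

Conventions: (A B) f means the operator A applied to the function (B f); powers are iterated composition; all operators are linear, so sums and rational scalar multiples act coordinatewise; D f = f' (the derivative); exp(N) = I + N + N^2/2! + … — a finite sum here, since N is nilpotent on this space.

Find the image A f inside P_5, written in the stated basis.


the result is g(x) = -(5/3)x^5 + 25x^4 - (455/3)x^3 + 457x^2 - 672x + 1515/4

order-1 term: 25x^4 + 15x^2 + 48x
order-2 term: -150x^3 - 45x - 72
order-3 term: 450x^2 + 45
order-4 term: -675x
order-5 term: 405
the series for exp(-3D) f terminates at order 5
exp(-3D) f = -(5/3)x^5 + 25x^4 - (455/3)x^3 + 457x^2 - 672x + 1515/4


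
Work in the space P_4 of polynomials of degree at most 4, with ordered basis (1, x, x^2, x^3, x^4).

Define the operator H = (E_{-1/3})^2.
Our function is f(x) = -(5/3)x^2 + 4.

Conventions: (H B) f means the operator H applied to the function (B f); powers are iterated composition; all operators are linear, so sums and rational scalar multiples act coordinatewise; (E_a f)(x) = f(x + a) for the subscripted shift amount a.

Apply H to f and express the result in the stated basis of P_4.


the image equals g(x) = -(5/3)x^2 + (20/9)x + 88/27

E_{-1/3} f = -(5/3)x^2 + (10/9)x + 103/27
E_{-1/3} E_{-1/3} f = -(5/3)x^2 + (20/9)x + 88/27


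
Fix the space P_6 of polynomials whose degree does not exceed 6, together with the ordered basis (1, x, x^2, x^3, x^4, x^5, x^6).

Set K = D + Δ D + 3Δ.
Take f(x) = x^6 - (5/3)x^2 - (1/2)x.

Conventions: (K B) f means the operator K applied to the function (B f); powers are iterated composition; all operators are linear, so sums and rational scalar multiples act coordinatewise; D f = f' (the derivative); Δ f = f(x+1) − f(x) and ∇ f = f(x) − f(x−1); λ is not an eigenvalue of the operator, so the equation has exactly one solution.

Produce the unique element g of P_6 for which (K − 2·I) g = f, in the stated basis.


write g with unknown coordinates in the stated basis and equate coefficients in (K − 2·I) g = f
solving from the highest basis element down gives g = -(1/2)x^6 - 6x^5 - (315/4)x^4 - 810x^3 - (18740/3)x^2 - (385481/12)x - 660763/8
check: K g = -12x^5 - (315/2)x^4 - 1620x^3 - 12495x^2 - (192742/3)x - 660763/4
so K g − 2·g = x^6 - (5/3)x^2 - (1/2)x = f ✓

the image equals g(x) = -(1/2)x^6 - 6x^5 - (315/4)x^4 - 810x^3 - (18740/3)x^2 - (385481/12)x - 660763/8


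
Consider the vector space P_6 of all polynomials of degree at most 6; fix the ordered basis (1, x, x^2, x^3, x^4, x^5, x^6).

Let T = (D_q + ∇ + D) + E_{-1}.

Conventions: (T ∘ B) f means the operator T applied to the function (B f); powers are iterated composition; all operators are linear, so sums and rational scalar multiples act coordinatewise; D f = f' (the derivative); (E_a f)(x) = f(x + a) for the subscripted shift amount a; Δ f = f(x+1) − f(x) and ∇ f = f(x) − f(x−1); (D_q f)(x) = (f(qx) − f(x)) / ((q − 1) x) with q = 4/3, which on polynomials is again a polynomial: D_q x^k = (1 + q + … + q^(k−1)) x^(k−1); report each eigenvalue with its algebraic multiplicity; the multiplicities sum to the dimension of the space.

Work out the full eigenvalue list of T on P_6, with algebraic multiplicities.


image of 1: 1
image of x: x + 2
image of x^2: x^2 + (13/3)x
image of x^3: x^3 + (64/9)x^2
image of x^4: x^4 + (283/27)x^3
image of x^5: x^5 + (1186/81)x^4
image of x^6: x^6 + (4825/243)x^5
the matrix is upper triangular; its diagonal is (1, 1, 1, 1, 1, 1, 1)
for a triangular matrix the eigenvalues are the diagonal entries, with algebraic multiplicity their repetition count

λ = 1 (multiplicity 7)


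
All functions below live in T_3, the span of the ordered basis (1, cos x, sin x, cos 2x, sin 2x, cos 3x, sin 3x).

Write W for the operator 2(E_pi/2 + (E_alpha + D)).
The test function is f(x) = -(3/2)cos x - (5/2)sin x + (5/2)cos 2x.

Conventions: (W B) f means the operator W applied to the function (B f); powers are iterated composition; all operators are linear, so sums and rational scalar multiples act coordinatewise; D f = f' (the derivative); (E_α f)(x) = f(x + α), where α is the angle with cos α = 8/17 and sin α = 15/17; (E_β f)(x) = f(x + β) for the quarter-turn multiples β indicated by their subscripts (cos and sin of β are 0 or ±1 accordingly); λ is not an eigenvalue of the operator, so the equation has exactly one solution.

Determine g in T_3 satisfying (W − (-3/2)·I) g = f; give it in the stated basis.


write g with unknown coordinates in the stated basis and equate coefficients in (W − (-3/2)·I) g = f
solving from the highest basis element down gives g = (731/2665)cos x - (1003/2665)sin x - (4665/40057)cos 2x + (16360/40057)sin 2x
check: W g = -(5094/2665)cos x - (5158/2665)sin x + (107140/40057)cos 2x - (24540/40057)sin 2x
so W g − (-3/2)·g = -(3/2)cos x - (5/2)sin x + (5/2)cos 2x = f ✓

the result is g(x) = (731/2665)cos x - (1003/2665)sin x - (4665/40057)cos 2x + (16360/40057)sin 2x


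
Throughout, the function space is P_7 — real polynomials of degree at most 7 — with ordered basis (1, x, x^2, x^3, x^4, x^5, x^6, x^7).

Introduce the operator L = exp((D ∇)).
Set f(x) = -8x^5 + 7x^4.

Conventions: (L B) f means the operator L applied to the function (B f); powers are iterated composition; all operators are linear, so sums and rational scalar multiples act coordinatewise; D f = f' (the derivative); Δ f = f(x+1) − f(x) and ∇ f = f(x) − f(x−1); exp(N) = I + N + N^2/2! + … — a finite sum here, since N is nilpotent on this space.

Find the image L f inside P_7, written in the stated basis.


order-1 term: -160x^3 + 324x^2 - 244x + 68
order-2 term: -480x + 564
the series for exp((D ∇)) f terminates at order 2
exp((D ∇)) f = -8x^5 + 7x^4 - 160x^3 + 324x^2 - 724x + 632

the result is g(x) = -8x^5 + 7x^4 - 160x^3 + 324x^2 - 724x + 632


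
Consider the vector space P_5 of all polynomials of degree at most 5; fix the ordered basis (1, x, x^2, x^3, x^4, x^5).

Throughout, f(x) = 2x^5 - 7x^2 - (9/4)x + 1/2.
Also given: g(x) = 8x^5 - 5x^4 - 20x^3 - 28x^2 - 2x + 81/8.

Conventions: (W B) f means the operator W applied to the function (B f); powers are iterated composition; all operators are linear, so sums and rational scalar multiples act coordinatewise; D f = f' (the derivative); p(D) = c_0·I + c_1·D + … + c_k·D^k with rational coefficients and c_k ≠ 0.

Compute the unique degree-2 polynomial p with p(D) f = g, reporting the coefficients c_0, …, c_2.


p(D) = 4·I − (1/2)·D − (1/2)·D^2, i.e. c_0 = 4, c_1 = -1/2, c_2 = -1/2

D^0 f = 2x^5 - 7x^2 - (9/4)x + 1/2
D^1 f = 10x^4 - 14x - 9/4
D^2 f = 40x^3 - 14
matching coefficients of g against c_0 f + c_1 Df + … from the top degree down determines the c_i
solution: c_0 = 4, c_1 = -1/2, c_2 = -1/2


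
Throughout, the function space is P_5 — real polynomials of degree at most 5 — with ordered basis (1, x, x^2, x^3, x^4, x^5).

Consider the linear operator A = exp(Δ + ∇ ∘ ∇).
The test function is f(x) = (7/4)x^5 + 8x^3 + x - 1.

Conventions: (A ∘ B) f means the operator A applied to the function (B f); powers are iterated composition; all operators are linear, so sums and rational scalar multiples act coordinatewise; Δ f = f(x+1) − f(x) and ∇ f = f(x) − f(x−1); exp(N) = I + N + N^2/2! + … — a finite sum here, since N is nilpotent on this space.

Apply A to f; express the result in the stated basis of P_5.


g(x) = (7/4)x^5 + (35/4)x^4 + 78x^3 + (223/2)x^2 + (1823/4)x + 61

order-1 term: (35/4)x^4 + (105/2)x^3 - (127/2)x^2 + (813/4)x - 359/4
order-2 term: (35/2)x^3 + (315/2)x^2 + (341/4)x - 237/4
order-3 term: (35/2)x^2 + (315/2)x + 627/4
order-4 term: (35/4)x + 105/2
order-5 term: 7/4
the series for exp(Δ + ∇ ∘ ∇) f terminates at order 5
exp(Δ + ∇ ∘ ∇) f = (7/4)x^5 + (35/4)x^4 + 78x^3 + (223/2)x^2 + (1823/4)x + 61


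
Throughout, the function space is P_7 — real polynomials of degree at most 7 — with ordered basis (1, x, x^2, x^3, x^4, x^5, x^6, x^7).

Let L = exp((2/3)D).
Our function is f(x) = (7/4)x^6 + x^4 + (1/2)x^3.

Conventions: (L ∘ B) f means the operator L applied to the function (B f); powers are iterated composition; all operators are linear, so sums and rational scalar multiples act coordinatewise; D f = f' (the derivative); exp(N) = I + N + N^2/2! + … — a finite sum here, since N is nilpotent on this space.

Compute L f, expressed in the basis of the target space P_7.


order-1 term: 7x^5 + (8/3)x^3 + x^2
order-2 term: (35/3)x^4 + (8/3)x^2 + (2/3)x
order-3 term: (280/27)x^3 + (32/27)x + 4/27
order-4 term: (140/27)x^2 + 16/81
order-5 term: (112/81)x
order-6 term: 112/729
the series for exp((2/3)D) f terminates at order 6
exp((2/3)D) f = (7/4)x^6 + 7x^5 + (38/3)x^4 + (731/54)x^3 + (239/27)x^2 + (262/81)x + 364/729

the result is g(x) = (7/4)x^6 + 7x^5 + (38/3)x^4 + (731/54)x^3 + (239/27)x^2 + (262/81)x + 364/729


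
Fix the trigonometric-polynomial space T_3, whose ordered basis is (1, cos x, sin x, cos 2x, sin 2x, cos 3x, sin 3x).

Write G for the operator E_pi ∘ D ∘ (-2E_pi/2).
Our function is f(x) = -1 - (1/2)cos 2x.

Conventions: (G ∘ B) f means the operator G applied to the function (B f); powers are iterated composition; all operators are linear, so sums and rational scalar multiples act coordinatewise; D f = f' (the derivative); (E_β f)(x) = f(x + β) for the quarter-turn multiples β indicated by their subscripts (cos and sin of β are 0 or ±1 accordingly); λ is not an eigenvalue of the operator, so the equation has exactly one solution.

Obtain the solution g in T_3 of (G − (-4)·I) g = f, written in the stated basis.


write g with unknown coordinates in the stated basis and equate coefficients in (G − (-4)·I) g = f
solving from the highest basis element down gives g = -1/4 - (1/16)cos 2x - (1/16)sin 2x
check: G g = -(1/4)cos 2x + (1/4)sin 2x
so G g − (-4)·g = -1 - (1/2)cos 2x = f ✓

the result is g(x) = -1/4 - (1/16)cos 2x - (1/16)sin 2x


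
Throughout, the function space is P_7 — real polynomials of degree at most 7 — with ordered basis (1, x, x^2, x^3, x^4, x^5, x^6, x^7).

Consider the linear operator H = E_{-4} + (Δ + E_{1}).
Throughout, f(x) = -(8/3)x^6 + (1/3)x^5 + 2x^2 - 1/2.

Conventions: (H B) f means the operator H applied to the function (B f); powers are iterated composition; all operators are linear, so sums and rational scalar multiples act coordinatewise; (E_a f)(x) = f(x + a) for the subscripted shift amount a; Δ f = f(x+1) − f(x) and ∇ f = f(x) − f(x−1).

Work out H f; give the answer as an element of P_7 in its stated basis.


g(x) = -(16/3)x^6 + (98/3)x^5 - (2170/3)x^4 + (10100/3)x^3 - (31568/3)x^2 + 16774x - 33701/3

E_{-4} f = -(8/3)x^6 + (193/3)x^5 - (1940/3)x^4 + (10400/3)x^3 - (31354/3)x^2 + (50384/3)x - 22465/2
Δ f = -16x^5 - (115/3)x^4 - 50x^3 - (110/3)x^2 - (31/3)x - 1/3
E_{1} f = -(8/3)x^6 - (47/3)x^5 - (115/3)x^4 - 50x^3 - (104/3)x^2 - (31/3)x - 5/6
(Δ + E_{1}) f = -(8/3)x^6 - (95/3)x^5 - (230/3)x^4 - 100x^3 - (214/3)x^2 - (62/3)x - 7/6
(E_{-4} + (Δ + E_{1})) f = -(16/3)x^6 + (98/3)x^5 - (2170/3)x^4 + (10100/3)x^3 - (31568/3)x^2 + 16774x - 33701/3


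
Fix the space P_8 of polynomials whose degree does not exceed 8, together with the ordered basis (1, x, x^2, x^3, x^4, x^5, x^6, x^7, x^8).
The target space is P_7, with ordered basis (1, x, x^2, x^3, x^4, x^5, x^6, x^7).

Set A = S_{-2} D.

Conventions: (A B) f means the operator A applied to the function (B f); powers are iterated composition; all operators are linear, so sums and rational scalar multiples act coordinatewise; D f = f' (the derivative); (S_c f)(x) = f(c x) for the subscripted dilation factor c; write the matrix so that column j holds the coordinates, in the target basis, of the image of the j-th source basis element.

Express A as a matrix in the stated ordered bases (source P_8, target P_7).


the matrix is [[0, 1, 0, 0, 0, 0, 0, 0, 0]; [0, 0, -4, 0, 0, 0, 0, 0, 0]; [0, 0, 0, 12, 0, 0, 0, 0, 0]; [0, 0, 0, 0, -32, 0, 0, 0, 0]; [0, 0, 0, 0, 0, 80, 0, 0, 0]; [0, 0, 0, 0, 0, 0, -192, 0, 0]; [0, 0, 0, 0, 0, 0, 0, 448, 0]; [0, 0, 0, 0, 0, 0, 0, 0, -1024]] (rows listed top to bottom)

image of 1: 0
image of x: 1
image of x^2: -4x
image of x^3: 12x^2
image of x^4: -32x^3
image of x^5: 80x^4
image of x^6: -192x^5
image of x^7: 448x^6
image of x^8: -1024x^7
each image's coordinates form column j of the matrix


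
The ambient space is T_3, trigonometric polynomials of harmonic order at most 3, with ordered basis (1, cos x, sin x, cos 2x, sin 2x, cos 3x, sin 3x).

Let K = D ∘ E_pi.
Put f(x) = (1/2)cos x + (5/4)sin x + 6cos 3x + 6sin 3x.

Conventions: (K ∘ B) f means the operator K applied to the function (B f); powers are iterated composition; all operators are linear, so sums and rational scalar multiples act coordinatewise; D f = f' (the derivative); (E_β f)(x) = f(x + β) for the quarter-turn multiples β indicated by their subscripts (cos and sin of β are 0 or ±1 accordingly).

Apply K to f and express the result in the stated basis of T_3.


E_pi f = -(1/2)cos x - (5/4)sin x - 6cos 3x - 6sin 3x
D E_pi f = -(5/4)cos x + (1/2)sin x - 18cos 3x + 18sin 3x

the image equals g(x) = -(5/4)cos x + (1/2)sin x - 18cos 3x + 18sin 3x


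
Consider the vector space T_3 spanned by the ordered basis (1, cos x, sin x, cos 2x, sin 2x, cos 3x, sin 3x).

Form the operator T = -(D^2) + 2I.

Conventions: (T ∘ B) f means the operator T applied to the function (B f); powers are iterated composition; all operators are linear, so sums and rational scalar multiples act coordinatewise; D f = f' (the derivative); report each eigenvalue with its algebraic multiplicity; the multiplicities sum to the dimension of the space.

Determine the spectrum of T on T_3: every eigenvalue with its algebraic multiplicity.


image of 1: 2
image of cos x: 3cos x
image of sin x: 3sin x
image of cos 2x: 6cos 2x
image of sin 2x: 6sin 2x
image of cos 3x: 11cos 3x
image of sin 3x: 11sin 3x
the matrix is diagonal; its diagonal is (2, 3, 3, 6, 6, 11, 11)
for a triangular matrix the eigenvalues are the diagonal entries, with algebraic multiplicity their repetition count

λ = 2 (multiplicity 1), λ = 3 (multiplicity 2), λ = 6 (multiplicity 2), λ = 11 (multiplicity 2)


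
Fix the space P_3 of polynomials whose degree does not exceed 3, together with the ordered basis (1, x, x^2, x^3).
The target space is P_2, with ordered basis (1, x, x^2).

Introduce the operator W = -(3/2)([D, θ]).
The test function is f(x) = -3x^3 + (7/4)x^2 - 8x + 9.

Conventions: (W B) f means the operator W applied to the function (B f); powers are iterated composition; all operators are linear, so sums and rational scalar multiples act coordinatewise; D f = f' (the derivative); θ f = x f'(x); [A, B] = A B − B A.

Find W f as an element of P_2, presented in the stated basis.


θ f = -9x^3 + (7/2)x^2 - 8x
D θ f = -27x^2 + 7x - 8
D f = -9x^2 + (7/2)x - 8
θ D f = -18x^2 + (7/2)x
[D, θ] f = -9x^2 + (7/2)x - 8
(-(3/2)([D, θ])) f = (27/2)x^2 - (21/4)x + 12

the result is g(x) = (27/2)x^2 - (21/4)x + 12


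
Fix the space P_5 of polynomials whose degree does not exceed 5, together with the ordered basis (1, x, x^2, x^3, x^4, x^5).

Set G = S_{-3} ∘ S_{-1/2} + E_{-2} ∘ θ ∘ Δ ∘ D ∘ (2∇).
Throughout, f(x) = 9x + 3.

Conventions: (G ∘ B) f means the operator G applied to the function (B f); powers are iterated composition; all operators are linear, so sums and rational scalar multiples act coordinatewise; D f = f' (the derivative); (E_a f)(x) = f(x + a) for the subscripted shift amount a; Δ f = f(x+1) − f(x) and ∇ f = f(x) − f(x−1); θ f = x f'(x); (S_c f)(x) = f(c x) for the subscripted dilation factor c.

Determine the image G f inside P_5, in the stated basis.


S_{-1/2} f = -(9/2)x + 3
S_{-3} S_{-1/2} f = (27/2)x + 3
∇ f = 9
(2∇) f = 18
D (2∇) f = 0
Δ D (2∇) f = 0
θ Δ D (2∇) f = 0
E_{-2} θ Δ D (2∇) f = 0
(S_{-3} ∘ S_{-1/2} + E_{-2} ∘ θ ∘ Δ ∘ D ∘ (2∇)) f = (27/2)x + 3

the image equals g(x) = (27/2)x + 3


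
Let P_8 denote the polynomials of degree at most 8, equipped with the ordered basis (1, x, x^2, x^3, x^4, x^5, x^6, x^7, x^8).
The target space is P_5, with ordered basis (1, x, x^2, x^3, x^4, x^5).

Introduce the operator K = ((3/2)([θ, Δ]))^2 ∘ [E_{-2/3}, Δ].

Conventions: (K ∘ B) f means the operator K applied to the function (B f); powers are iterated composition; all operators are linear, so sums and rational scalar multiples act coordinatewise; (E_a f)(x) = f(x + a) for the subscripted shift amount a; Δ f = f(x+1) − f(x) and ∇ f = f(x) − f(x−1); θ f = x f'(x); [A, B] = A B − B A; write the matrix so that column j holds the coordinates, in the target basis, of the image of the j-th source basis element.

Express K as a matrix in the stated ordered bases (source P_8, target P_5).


image of 1: 0
image of x: 0
image of x^2: 0
image of x^3: 0
image of x^4: 0
image of x^5: 0
image of x^6: 0
image of x^7: 0
image of x^8: 0
each image's coordinates form column j of the matrix

the matrix is [[0, 0, 0, 0, 0, 0, 0, 0, 0]; [0, 0, 0, 0, 0, 0, 0, 0, 0]; [0, 0, 0, 0, 0, 0, 0, 0, 0]; [0, 0, 0, 0, 0, 0, 0, 0, 0]; [0, 0, 0, 0, 0, 0, 0, 0, 0]; [0, 0, 0, 0, 0, 0, 0, 0, 0]] (rows listed top to bottom)


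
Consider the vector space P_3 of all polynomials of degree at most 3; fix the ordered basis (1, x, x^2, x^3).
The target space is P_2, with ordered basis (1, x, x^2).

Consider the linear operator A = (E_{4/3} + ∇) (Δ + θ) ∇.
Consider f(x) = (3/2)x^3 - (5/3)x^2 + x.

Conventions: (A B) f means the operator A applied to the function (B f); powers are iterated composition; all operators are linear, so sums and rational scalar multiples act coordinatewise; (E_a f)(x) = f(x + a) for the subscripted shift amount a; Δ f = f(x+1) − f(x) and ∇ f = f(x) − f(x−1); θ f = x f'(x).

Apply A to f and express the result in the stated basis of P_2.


∇ f = (9/2)x^2 - (47/6)x + 25/6
Δ ∇ f = 9x - 10/3
θ ∇ f = 9x^2 - (47/6)x
(Δ + θ) ∇ f = 9x^2 + (7/6)x - 10/3
E_{4/3} (Δ + θ) ∇ f = 9x^2 + (151/6)x + 128/9
∇ (Δ + θ) ∇ f = 18x - 47/6
(E_{4/3} + ∇) (Δ + θ) ∇ f = 9x^2 + (259/6)x + 115/18

the result is g(x) = 9x^2 + (259/6)x + 115/18


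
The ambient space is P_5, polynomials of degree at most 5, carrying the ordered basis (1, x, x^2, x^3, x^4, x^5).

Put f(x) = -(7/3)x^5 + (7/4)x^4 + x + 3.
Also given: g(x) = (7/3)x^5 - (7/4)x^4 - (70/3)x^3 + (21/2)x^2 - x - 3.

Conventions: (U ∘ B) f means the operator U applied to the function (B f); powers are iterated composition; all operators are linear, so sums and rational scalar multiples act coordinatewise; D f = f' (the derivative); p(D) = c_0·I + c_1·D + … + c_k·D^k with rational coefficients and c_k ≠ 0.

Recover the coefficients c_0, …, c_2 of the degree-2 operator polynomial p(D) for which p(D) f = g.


D^0 f = -(7/3)x^5 + (7/4)x^4 + x + 3
D^1 f = -(35/3)x^4 + 7x^3 + 1
D^2 f = -(140/3)x^3 + 21x^2
matching coefficients of g against c_0 f + c_1 Df + … from the top degree down determines the c_i
solution: c_0 = -1, c_1 = 0, c_2 = 1/2

c_0 = -1, c_1 = 0, c_2 = 1/2


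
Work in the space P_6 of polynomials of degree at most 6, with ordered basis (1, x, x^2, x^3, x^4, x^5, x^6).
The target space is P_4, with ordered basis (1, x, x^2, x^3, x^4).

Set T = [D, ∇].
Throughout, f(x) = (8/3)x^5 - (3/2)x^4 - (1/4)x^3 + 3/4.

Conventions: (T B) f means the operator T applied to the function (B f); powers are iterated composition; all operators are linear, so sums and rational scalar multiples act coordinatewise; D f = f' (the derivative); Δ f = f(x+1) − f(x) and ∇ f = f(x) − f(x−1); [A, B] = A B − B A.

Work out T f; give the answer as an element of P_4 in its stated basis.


the result is g(x) = 0

∇ f = (40/3)x^4 - (98/3)x^3 + (419/12)x^2 - (223/12)x + 47/12
D ∇ f = (160/3)x^3 - 98x^2 + (419/6)x - 223/12
D f = (40/3)x^4 - 6x^3 - (3/4)x^2
∇ D f = (160/3)x^3 - 98x^2 + (419/6)x - 223/12
[D, ∇] f = 0


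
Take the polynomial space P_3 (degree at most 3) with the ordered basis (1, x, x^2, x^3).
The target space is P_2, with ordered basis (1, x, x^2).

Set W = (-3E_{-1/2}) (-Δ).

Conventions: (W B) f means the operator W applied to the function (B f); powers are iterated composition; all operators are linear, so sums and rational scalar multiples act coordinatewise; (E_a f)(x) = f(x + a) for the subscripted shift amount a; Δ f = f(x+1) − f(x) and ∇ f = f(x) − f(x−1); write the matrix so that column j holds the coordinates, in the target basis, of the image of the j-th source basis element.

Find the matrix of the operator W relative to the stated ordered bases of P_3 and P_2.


image of 1: 0
image of x: 3
image of x^2: 6x
image of x^3: 9x^2 + 3/4
each image's coordinates form column j of the matrix

the matrix is [[0, 3, 0, 3/4]; [0, 0, 6, 0]; [0, 0, 0, 9]] (rows listed top to bottom)


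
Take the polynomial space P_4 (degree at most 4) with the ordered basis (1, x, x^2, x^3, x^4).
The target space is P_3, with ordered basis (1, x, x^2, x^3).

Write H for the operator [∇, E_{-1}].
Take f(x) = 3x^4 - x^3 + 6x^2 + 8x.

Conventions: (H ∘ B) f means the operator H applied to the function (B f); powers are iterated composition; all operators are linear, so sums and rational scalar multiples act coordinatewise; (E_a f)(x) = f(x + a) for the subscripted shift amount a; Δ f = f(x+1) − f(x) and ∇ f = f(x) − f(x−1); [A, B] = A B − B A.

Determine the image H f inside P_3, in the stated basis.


E_{-1} f = 3x^4 - 13x^3 + 27x^2 - 19x + 2
∇ E_{-1} f = 12x^3 - 57x^2 + 105x - 62
∇ f = 12x^3 - 21x^2 + 27x - 2
E_{-1} ∇ f = 12x^3 - 57x^2 + 105x - 62
[∇, E_{-1}] f = 0

g(x) = 0


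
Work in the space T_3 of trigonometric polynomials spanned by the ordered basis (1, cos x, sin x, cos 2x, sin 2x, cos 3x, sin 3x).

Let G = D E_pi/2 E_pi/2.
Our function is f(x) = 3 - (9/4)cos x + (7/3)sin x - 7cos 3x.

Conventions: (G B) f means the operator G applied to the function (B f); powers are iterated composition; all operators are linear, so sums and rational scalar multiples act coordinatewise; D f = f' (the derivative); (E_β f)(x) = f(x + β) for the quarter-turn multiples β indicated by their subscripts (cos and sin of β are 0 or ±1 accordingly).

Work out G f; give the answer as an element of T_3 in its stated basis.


the image equals g(x) = -(7/3)cos x - (9/4)sin x - 21sin 3x

E_pi/2 f = 3 + (7/3)cos x + (9/4)sin x - 7sin 3x
E_pi/2 E_pi/2 f = 3 + (9/4)cos x - (7/3)sin x + 7cos 3x
D (E_pi/2 E_pi/2) f = -(7/3)cos x - (9/4)sin x - 21sin 3x


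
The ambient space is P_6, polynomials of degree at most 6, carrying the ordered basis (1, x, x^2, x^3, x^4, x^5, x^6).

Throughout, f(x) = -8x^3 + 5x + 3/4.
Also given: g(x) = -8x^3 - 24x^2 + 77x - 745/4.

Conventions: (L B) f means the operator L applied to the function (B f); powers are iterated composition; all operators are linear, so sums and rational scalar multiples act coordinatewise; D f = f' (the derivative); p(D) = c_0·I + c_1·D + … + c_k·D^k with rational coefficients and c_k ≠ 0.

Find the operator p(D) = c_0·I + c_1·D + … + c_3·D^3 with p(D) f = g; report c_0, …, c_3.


D^0 f = -8x^3 + 5x + 3/4
D^1 f = -24x^2 + 5
D^2 f = -48x
D^3 f = -48
matching coefficients of g against c_0 f + c_1 Df + … from the top degree down determines the c_i
solution: c_0 = 1, c_1 = 1, c_2 = -3/2, c_3 = 4

p(D) = I + D − (3/2)·D^2 + 4·D^3, i.e. c_0 = 1, c_1 = 1, c_2 = -3/2, c_3 = 4


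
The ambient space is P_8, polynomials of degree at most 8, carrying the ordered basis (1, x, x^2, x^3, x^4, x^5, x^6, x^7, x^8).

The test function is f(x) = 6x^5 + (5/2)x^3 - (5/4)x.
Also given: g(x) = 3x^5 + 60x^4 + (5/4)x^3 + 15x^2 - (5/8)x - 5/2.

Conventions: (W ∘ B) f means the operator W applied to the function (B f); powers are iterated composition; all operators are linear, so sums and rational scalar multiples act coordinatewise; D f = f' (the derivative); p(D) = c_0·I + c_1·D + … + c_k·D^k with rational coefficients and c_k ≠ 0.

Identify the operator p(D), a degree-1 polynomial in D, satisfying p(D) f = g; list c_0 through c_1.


D^0 f = 6x^5 + (5/2)x^3 - (5/4)x
D^1 f = 30x^4 + (15/2)x^2 - 5/4
matching coefficients of g against c_0 f + c_1 Df + … from the top degree down determines the c_i
solution: c_0 = 1/2, c_1 = 2

p(D) = (1/2)·I + 2·D, i.e. c_0 = 1/2, c_1 = 2


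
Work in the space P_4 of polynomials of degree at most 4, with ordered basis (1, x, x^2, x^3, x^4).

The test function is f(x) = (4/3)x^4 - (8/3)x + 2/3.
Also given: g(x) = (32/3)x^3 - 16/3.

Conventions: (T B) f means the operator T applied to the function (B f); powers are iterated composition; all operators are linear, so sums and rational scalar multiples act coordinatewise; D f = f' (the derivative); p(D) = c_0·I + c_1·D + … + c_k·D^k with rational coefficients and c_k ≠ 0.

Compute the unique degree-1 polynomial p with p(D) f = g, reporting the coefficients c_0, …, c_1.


p(D) = 2·D, i.e. c_0 = 0, c_1 = 2

D^0 f = (4/3)x^4 - (8/3)x + 2/3
D^1 f = (16/3)x^3 - 8/3
matching coefficients of g against c_0 f + c_1 Df + … from the top degree down determines the c_i
solution: c_0 = 0, c_1 = 2


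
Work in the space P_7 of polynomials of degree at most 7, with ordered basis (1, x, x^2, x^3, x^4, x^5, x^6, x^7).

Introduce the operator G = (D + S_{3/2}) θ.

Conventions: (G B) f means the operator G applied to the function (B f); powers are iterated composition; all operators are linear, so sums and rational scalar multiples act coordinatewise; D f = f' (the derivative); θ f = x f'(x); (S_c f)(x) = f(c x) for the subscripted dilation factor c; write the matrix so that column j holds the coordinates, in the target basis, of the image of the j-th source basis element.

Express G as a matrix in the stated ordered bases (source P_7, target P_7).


the matrix is [[0, 1, 0, 0, 0, 0, 0, 0]; [0, 3/2, 4, 0, 0, 0, 0, 0]; [0, 0, 9/2, 9, 0, 0, 0, 0]; [0, 0, 0, 81/8, 16, 0, 0, 0]; [0, 0, 0, 0, 81/4, 25, 0, 0]; [0, 0, 0, 0, 0, 1215/32, 36, 0]; [0, 0, 0, 0, 0, 0, 2187/32, 49]; [0, 0, 0, 0, 0, 0, 0, 15309/128]] (rows listed top to bottom)

image of 1: 0
image of x: (3/2)x + 1
image of x^2: (9/2)x^2 + 4x
image of x^3: (81/8)x^3 + 9x^2
image of x^4: (81/4)x^4 + 16x^3
image of x^5: (1215/32)x^5 + 25x^4
image of x^6: (2187/32)x^6 + 36x^5
image of x^7: (15309/128)x^7 + 49x^6
each image's coordinates form column j of the matrix
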